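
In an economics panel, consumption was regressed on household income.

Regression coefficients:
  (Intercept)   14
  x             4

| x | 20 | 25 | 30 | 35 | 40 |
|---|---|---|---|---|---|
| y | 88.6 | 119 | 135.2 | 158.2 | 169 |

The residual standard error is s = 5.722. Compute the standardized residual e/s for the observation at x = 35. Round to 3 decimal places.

0.734

ŷ = 14 + 4·35 = 154
e = 158.2 − 154 = 4.2
e/s = 4.2 / 5.722 = 0.734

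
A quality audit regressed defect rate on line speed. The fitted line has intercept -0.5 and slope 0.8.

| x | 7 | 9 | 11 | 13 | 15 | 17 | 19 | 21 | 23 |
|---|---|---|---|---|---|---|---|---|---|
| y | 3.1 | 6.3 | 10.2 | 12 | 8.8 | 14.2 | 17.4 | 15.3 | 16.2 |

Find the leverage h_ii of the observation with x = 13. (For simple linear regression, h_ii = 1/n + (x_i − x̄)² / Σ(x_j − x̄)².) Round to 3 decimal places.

x̄ = (7 + 9 + 11 + 13 + 15 + 17 + 19 + 21 + 23)/9 = 15
Σ(x − x̄)² = 64 + 36 + 16 + 4 + 0 + 4 + 16 + 36 + 64 = 240
h = 1/9 + (-2)²/240 = 0.111111 + 0.0166667 = 0.128

h = 0.128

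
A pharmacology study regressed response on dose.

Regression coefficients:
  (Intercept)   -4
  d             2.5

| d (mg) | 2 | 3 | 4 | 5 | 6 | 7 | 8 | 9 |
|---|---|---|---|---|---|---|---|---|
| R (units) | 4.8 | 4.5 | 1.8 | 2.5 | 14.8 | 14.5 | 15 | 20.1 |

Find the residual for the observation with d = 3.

R̂ = -4 + 2.5·3 = 3.5
e = 4.5 − 3.5 = 1

e = 1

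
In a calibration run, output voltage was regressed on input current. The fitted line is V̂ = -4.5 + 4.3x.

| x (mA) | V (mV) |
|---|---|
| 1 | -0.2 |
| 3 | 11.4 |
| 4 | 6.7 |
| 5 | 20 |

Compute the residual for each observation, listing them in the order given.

x=1: V̂ = -4.5 + 4.3·1 = -0.2; e = -0.2 − (-0.2) = 0
x=3: V̂ = -4.5 + 4.3·3 = 8.4; e = 11.4 − 8.4 = 3
x=4: V̂ = -4.5 + 4.3·4 = 12.7; e = 6.7 − 12.7 = -6
x=5: V̂ = -4.5 + 4.3·5 = 17; e = 20 − 17 = 3

0, 3, -6, 3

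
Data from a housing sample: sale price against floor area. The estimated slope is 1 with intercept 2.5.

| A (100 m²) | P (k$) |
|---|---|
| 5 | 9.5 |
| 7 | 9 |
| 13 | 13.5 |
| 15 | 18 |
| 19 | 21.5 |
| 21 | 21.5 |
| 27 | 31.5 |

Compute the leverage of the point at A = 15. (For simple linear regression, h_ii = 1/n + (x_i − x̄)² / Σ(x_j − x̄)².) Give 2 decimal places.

Ā = (5 + 7 + 13 + 15 + 19 + 21 + 27)/7 = 15.2857
Σ(A − Ā)² = 105.796 + 68.6531 + 5.22449 + 0.0816327 + 13.7959 + 32.6531 + 137.224 = 363.429
h = 1/7 + (-0.285714)²/363.429 = 0.142857 + 0.000224618 = 0.14

h = 0.14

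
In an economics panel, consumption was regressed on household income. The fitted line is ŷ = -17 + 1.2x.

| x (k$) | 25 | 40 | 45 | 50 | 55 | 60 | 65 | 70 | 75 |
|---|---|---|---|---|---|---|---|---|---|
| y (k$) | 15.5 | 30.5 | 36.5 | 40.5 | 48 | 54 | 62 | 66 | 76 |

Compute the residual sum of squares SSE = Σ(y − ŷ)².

x=25: ŷ = -17 + 1.2·25 = 13; e = 15.5 − 13 = 2.5
x=40: ŷ = -17 + 1.2·40 = 31; e = 30.5 − 31 = -0.5
x=45: ŷ = -17 + 1.2·45 = 37; e = 36.5 − 37 = -0.5
x=50: ŷ = -17 + 1.2·50 = 43; e = 40.5 − 43 = -2.5
x=55: ŷ = -17 + 1.2·55 = 49; e = 48 − 49 = -1
x=60: ŷ = -17 + 1.2·60 = 55; e = 54 − 55 = -1
x=65: ŷ = -17 + 1.2·65 = 61; e = 62 − 61 = 1
x=70: ŷ = -17 + 1.2·70 = 67; e = 66 − 67 = -1
x=75: ŷ = -17 + 1.2·75 = 73; e = 76 − 73 = 3
SSE = 6.25 + 0.25 + 0.25 + 6.25 + 1 + 1 + 1 + 1 + 9 = 26

SSE = 26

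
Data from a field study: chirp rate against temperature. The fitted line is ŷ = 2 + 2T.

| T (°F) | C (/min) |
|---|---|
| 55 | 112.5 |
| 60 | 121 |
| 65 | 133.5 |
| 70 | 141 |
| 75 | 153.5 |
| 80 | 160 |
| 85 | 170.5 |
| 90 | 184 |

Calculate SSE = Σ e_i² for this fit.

T=55: ŷ = 2 + 2·55 = 112; e = 112.5 − 112 = 0.5
T=60: ŷ = 2 + 2·60 = 122; e = 121 − 122 = -1
T=65: ŷ = 2 + 2·65 = 132; e = 133.5 − 132 = 1.5
T=70: ŷ = 2 + 2·70 = 142; e = 141 − 142 = -1
T=75: ŷ = 2 + 2·75 = 152; e = 153.5 − 152 = 1.5
T=80: ŷ = 2 + 2·80 = 162; e = 160 − 162 = -2
T=85: ŷ = 2 + 2·85 = 172; e = 170.5 − 172 = -1.5
T=90: ŷ = 2 + 2·90 = 182; e = 184 − 182 = 2
SSE = 0.25 + 1 + 2.25 + 1 + 2.25 + 4 + 2.25 + 4 = 17

SSE = 17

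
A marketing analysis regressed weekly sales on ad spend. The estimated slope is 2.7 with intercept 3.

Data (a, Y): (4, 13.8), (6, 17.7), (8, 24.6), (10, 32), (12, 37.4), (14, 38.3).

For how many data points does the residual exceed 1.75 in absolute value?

a=4: ŷ = 3 + 2.7·4 = 13.8; e = 13.8 − 13.8 = 0
a=6: ŷ = 3 + 2.7·6 = 19.2; e = 17.7 − 19.2 = -1.5
a=8: ŷ = 3 + 2.7·8 = 24.6; e = 24.6 − 24.6 = 0
a=10: ŷ = 3 + 2.7·10 = 30; e = 32 − 30 = 2
a=12: ŷ = 3 + 2.7·12 = 35.4; e = 37.4 − 35.4 = 2
a=14: ŷ = 3 + 2.7·14 = 40.8; e = 38.3 − 40.8 = -2.5
|e| > 1.75: a=10 (|e|=2), a=12 (|e|=2), a=14 (|e|=2.5) → 3

3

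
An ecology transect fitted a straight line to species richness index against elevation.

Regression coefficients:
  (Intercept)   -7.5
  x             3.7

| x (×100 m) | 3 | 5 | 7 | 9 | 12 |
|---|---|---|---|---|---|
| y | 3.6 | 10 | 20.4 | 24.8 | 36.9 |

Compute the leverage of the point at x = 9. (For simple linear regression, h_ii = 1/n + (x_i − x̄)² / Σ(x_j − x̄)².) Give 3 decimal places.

h = 0.266

x̄ = (3 + 5 + 7 + 9 + 12)/5 = 7.2
Σ(x − x̄)² = 17.64 + 4.84 + 0.04 + 3.24 + 23.04 = 48.8
h = 1/5 + (1.8)²/48.8 = 0.2 + 0.0663934 = 0.266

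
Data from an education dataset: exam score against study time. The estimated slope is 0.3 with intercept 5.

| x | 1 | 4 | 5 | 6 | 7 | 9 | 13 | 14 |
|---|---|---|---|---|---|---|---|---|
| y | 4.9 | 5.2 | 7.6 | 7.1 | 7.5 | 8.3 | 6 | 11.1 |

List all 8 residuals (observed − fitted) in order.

x=1: ŷ = 5 + 0.3·1 = 5.3; e = 4.9 − 5.3 = -0.4
x=4: ŷ = 5 + 0.3·4 = 6.2; e = 5.2 − 6.2 = -1
x=5: ŷ = 5 + 0.3·5 = 6.5; e = 7.6 − 6.5 = 1.1
x=6: ŷ = 5 + 0.3·6 = 6.8; e = 7.1 − 6.8 = 0.3
x=7: ŷ = 5 + 0.3·7 = 7.1; e = 7.5 − 7.1 = 0.4
x=9: ŷ = 5 + 0.3·9 = 7.7; e = 8.3 − 7.7 = 0.6
x=13: ŷ = 5 + 0.3·13 = 8.9; e = 6 − 8.9 = -2.9
x=14: ŷ = 5 + 0.3·14 = 9.2; e = 11.1 − 9.2 = 1.9

-0.4, -1, 1.1, 0.3, 0.4, 0.6, -2.9, 1.9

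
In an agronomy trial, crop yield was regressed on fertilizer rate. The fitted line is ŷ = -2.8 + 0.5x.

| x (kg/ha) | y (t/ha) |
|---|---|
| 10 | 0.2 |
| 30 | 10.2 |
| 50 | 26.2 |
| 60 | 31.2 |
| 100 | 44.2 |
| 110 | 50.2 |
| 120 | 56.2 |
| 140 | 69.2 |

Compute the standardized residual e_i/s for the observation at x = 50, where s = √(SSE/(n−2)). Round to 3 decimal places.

1.287

x=10: ŷ = -2.8 + 0.5·10 = 2.2; e = 0.2 − 2.2 = -2
x=30: ŷ = -2.8 + 0.5·30 = 12.2; e = 10.2 − 12.2 = -2
x=50: ŷ = -2.8 + 0.5·50 = 22.2; e = 26.2 − 22.2 = 4
x=60: ŷ = -2.8 + 0.5·60 = 27.2; e = 31.2 − 27.2 = 4
x=100: ŷ = -2.8 + 0.5·100 = 47.2; e = 44.2 − 47.2 = -3
x=110: ŷ = -2.8 + 0.5·110 = 52.2; e = 50.2 − 52.2 = -2
x=120: ŷ = -2.8 + 0.5·120 = 57.2; e = 56.2 − 57.2 = -1
x=140: ŷ = -2.8 + 0.5·140 = 67.2; e = 69.2 − 67.2 = 2
SSE = 4 + 4 + 16 + 16 + 9 + 4 + 1 + 4 = 58
s = √(58/6) = 3.10913
e/s = 4 / 3.10913 = 1.287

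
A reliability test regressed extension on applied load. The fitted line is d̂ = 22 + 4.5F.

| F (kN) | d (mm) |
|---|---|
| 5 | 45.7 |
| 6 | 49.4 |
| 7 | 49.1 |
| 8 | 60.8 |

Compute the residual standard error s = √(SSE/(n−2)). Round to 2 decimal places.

s = 3.79

F=5: d̂ = 22 + 4.5·5 = 44.5; e = 45.7 − 44.5 = 1.2
F=6: d̂ = 22 + 4.5·6 = 49; e = 49.4 − 49 = 0.4
F=7: d̂ = 22 + 4.5·7 = 53.5; e = 49.1 − 53.5 = -4.4
F=8: d̂ = 22 + 4.5·8 = 58; e = 60.8 − 58 = 2.8
SSE = 1.44 + 0.16 + 19.36 + 7.84 = 28.8
s = √(28.8/2) = √14.4 ≈ 3.79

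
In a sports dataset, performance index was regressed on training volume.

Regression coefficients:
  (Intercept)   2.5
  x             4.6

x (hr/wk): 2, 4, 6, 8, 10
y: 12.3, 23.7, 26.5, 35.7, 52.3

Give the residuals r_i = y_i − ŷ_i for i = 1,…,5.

0.6, 2.8, -3.6, -3.6, 3.8

x=2: ŷ = 2.5 + 4.6·2 = 11.7; r = 12.3 − 11.7 = 0.6
x=4: ŷ = 2.5 + 4.6·4 = 20.9; r = 23.7 − 20.9 = 2.8
x=6: ŷ = 2.5 + 4.6·6 = 30.1; r = 26.5 − 30.1 = -3.6
x=8: ŷ = 2.5 + 4.6·8 = 39.3; r = 35.7 − 39.3 = -3.6
x=10: ŷ = 2.5 + 4.6·10 = 48.5; r = 52.3 − 48.5 = 3.8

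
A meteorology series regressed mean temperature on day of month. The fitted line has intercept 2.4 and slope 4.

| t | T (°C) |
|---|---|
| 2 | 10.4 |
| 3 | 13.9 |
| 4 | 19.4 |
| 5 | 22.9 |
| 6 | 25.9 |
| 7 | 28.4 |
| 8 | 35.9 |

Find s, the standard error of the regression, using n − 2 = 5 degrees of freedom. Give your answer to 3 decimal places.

t=2: ŷ = 2.4 + 4·2 = 10.4; r = 10.4 − 10.4 = 0
t=3: ŷ = 2.4 + 4·3 = 14.4; r = 13.9 − 14.4 = -0.5
t=4: ŷ = 2.4 + 4·4 = 18.4; r = 19.4 − 18.4 = 1
t=5: ŷ = 2.4 + 4·5 = 22.4; r = 22.9 − 22.4 = 0.5
t=6: ŷ = 2.4 + 4·6 = 26.4; r = 25.9 − 26.4 = -0.5
t=7: ŷ = 2.4 + 4·7 = 30.4; r = 28.4 − 30.4 = -2
t=8: ŷ = 2.4 + 4·8 = 34.4; r = 35.9 − 34.4 = 1.5
SSE = 0 + 0.25 + 1 + 0.25 + 0.25 + 4 + 2.25 = 8
s = √(8/5) = √1.6 ≈ 1.265

s = 1.265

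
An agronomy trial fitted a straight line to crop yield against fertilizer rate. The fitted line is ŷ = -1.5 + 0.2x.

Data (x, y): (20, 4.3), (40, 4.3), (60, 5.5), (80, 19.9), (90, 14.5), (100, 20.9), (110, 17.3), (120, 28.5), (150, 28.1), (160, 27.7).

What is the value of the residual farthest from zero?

e = 6

x=20: ŷ = -1.5 + 0.2·20 = 2.5; e = 4.3 − 2.5 = 1.8
x=40: ŷ = -1.5 + 0.2·40 = 6.5; e = 4.3 − 6.5 = -2.2
x=60: ŷ = -1.5 + 0.2·60 = 10.5; e = 5.5 − 10.5 = -5
x=80: ŷ = -1.5 + 0.2·80 = 14.5; e = 19.9 − 14.5 = 5.4
x=90: ŷ = -1.5 + 0.2·90 = 16.5; e = 14.5 − 16.5 = -2
x=100: ŷ = -1.5 + 0.2·100 = 18.5; e = 20.9 − 18.5 = 2.4
x=110: ŷ = -1.5 + 0.2·110 = 20.5; e = 17.3 − 20.5 = -3.2
x=120: ŷ = -1.5 + 0.2·120 = 22.5; e = 28.5 − 22.5 = 6
x=150: ŷ = -1.5 + 0.2·150 = 28.5; e = 28.1 − 28.5 = -0.4
x=160: ŷ = -1.5 + 0.2·160 = 30.5; e = 27.7 − 30.5 = -2.8
Largest |e| is 6 at x = 120, residual 6.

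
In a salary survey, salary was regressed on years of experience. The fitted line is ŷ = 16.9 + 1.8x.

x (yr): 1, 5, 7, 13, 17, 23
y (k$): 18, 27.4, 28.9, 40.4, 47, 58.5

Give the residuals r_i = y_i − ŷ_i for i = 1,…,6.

x=1: ŷ = 16.9 + 1.8·1 = 18.7; r = 18 − 18.7 = -0.7
x=5: ŷ = 16.9 + 1.8·5 = 25.9; r = 27.4 − 25.9 = 1.5
x=7: ŷ = 16.9 + 1.8·7 = 29.5; r = 28.9 − 29.5 = -0.6
x=13: ŷ = 16.9 + 1.8·13 = 40.3; r = 40.4 − 40.3 = 0.1
x=17: ŷ = 16.9 + 1.8·17 = 47.5; r = 47 − 47.5 = -0.5
x=23: ŷ = 16.9 + 1.8·23 = 58.3; r = 58.5 − 58.3 = 0.2

-0.7, 1.5, -0.6, 0.1, -0.5, 0.2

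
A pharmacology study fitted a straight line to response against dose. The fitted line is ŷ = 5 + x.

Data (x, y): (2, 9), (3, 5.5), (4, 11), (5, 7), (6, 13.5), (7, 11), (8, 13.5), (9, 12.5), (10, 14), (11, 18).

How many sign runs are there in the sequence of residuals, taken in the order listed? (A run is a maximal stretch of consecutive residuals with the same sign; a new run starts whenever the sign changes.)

9 runs

x=2: ŷ = 5 + 2 = 7; e = 9 − 7 = 2
x=3: ŷ = 5 + 3 = 8; e = 5.5 − 8 = -2.5
x=4: ŷ = 5 + 4 = 9; e = 11 − 9 = 2
x=5: ŷ = 5 + 5 = 10; e = 7 − 10 = -3
x=6: ŷ = 5 + 6 = 11; e = 13.5 − 11 = 2.5
x=7: ŷ = 5 + 7 = 12; e = 11 − 12 = -1
x=8: ŷ = 5 + 8 = 13; e = 13.5 − 13 = 0.5
x=9: ŷ = 5 + 9 = 14; e = 12.5 − 14 = -1.5
x=10: ŷ = 5 + 10 = 15; e = 14 − 15 = -1
x=11: ŷ = 5 + 11 = 16; e = 18 − 16 = 2
Signs: + − + − + − + − − +
Runs: +×1, −×1, +×1, −×1, +×1, −×1, +×1, −×2, +×1 → 9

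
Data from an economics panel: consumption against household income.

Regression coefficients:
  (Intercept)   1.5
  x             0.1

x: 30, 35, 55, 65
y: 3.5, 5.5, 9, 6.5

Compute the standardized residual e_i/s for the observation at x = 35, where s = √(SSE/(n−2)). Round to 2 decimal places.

x=30: ŷ = 1.5 + 0.1·30 = 4.5; e = 3.5 − 4.5 = -1
x=35: ŷ = 1.5 + 0.1·35 = 5; e = 5.5 − 5 = 0.5
x=55: ŷ = 1.5 + 0.1·55 = 7; e = 9 − 7 = 2
x=65: ŷ = 1.5 + 0.1·65 = 8; e = 6.5 − 8 = -1.5
SSE = 1 + 0.25 + 4 + 2.25 = 7.5
s = √(7.5/2) = 1.93649
e/s = 0.5 / 1.93649 = 0.26

0.26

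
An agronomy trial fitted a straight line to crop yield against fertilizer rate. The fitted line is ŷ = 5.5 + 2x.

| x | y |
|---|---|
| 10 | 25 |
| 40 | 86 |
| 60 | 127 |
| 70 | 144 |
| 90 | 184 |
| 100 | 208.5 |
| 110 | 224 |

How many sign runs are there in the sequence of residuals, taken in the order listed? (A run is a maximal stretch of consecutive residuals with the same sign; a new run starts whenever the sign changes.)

x=10: ŷ = 5.5 + 2·10 = 25.5; r = 25 − 25.5 = -0.5
x=40: ŷ = 5.5 + 2·40 = 85.5; r = 86 − 85.5 = 0.5
x=60: ŷ = 5.5 + 2·60 = 125.5; r = 127 − 125.5 = 1.5
x=70: ŷ = 5.5 + 2·70 = 145.5; r = 144 − 145.5 = -1.5
x=90: ŷ = 5.5 + 2·90 = 185.5; r = 184 − 185.5 = -1.5
x=100: ŷ = 5.5 + 2·100 = 205.5; r = 208.5 − 205.5 = 3
x=110: ŷ = 5.5 + 2·110 = 225.5; r = 224 − 225.5 = -1.5
Signs: − + + − − + −
Runs: −×1, +×2, −×2, +×1, −×1 → 5

5 runs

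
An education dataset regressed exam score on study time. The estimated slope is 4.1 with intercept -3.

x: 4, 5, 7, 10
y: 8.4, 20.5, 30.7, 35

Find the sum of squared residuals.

SSE = 68

x=4: ŷ = -3 + 4.1·4 = 13.4; r = 8.4 − 13.4 = -5
x=5: ŷ = -3 + 4.1·5 = 17.5; r = 20.5 − 17.5 = 3
x=7: ŷ = -3 + 4.1·7 = 25.7; r = 30.7 − 25.7 = 5
x=10: ŷ = -3 + 4.1·10 = 38; r = 35 − 38 = -3
SSE = 25 + 9 + 25 + 9 = 68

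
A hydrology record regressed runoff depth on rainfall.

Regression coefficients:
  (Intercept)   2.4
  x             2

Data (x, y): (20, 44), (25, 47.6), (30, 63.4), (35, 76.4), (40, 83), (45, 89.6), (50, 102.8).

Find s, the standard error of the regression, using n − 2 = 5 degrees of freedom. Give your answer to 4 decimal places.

x=20: ŷ = 2.4 + 2·20 = 42.4; e = 44 − 42.4 = 1.6
x=25: ŷ = 2.4 + 2·25 = 52.4; e = 47.6 − 52.4 = -4.8
x=30: ŷ = 2.4 + 2·30 = 62.4; e = 63.4 − 62.4 = 1
x=35: ŷ = 2.4 + 2·35 = 72.4; e = 76.4 − 72.4 = 4
x=40: ŷ = 2.4 + 2·40 = 82.4; e = 83 − 82.4 = 0.6
x=45: ŷ = 2.4 + 2·45 = 92.4; e = 89.6 − 92.4 = -2.8
x=50: ŷ = 2.4 + 2·50 = 102.4; e = 102.8 − 102.4 = 0.4
SSE = 2.56 + 23.04 + 1 + 16 + 0.36 + 7.84 + 0.16 = 50.96
s = √(50.96/5) = √10.192 ≈ 3.1925

s = 3.1925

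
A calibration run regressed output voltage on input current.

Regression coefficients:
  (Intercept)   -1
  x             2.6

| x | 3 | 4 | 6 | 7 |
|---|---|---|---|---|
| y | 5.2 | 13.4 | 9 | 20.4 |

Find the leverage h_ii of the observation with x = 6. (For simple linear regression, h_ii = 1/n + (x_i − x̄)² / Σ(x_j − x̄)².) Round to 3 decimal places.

h = 0.350

x̄ = (3 + 4 + 6 + 7)/4 = 5
Σ(x − x̄)² = 4 + 1 + 1 + 4 = 10
h = 1/4 + (1)²/10 = 0.25 + 0.1 = 0.350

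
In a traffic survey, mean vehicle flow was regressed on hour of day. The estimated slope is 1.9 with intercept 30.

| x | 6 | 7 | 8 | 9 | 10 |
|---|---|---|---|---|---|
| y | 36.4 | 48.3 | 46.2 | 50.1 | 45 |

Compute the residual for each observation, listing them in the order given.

-5, 5, 1, 3, -4

x=6: ŷ = 30 + 1.9·6 = 41.4; r = 36.4 − 41.4 = -5
x=7: ŷ = 30 + 1.9·7 = 43.3; r = 48.3 − 43.3 = 5
x=8: ŷ = 30 + 1.9·8 = 45.2; r = 46.2 − 45.2 = 1
x=9: ŷ = 30 + 1.9·9 = 47.1; r = 50.1 − 47.1 = 3
x=10: ŷ = 30 + 1.9·10 = 49; r = 45 − 49 = -4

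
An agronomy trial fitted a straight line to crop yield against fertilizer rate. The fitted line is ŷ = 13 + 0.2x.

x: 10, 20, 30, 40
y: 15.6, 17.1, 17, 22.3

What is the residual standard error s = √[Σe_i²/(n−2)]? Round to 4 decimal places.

s = 1.7407

x=10: ŷ = 13 + 0.2·10 = 15; e = 15.6 − 15 = 0.6
x=20: ŷ = 13 + 0.2·20 = 17; e = 17.1 − 17 = 0.1
x=30: ŷ = 13 + 0.2·30 = 19; e = 17 − 19 = -2
x=40: ŷ = 13 + 0.2·40 = 21; e = 22.3 − 21 = 1.3
SSE = 0.36 + 0.01 + 4 + 1.69 = 6.06
s = √(6.06/2) = √3.03 ≈ 1.7407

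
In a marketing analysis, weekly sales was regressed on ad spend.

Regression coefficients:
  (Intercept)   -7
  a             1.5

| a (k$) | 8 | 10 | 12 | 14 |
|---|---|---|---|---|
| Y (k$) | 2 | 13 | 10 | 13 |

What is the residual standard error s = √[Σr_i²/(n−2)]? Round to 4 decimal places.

a=8: ŷ = -7 + 1.5·8 = 5; r = 2 − 5 = -3
a=10: ŷ = -7 + 1.5·10 = 8; r = 13 − 8 = 5
a=12: ŷ = -7 + 1.5·12 = 11; r = 10 − 11 = -1
a=14: ŷ = -7 + 1.5·14 = 14; r = 13 − 14 = -1
SSE = 9 + 25 + 1 + 1 = 36
s = √(36/2) = √18 ≈ 4.2426

s = 4.2426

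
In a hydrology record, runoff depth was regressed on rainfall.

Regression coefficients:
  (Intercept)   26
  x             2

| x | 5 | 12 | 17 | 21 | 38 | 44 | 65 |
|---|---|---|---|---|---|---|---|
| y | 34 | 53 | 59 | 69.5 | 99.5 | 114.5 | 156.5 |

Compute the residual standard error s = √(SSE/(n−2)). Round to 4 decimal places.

s = 2.1448

x=5: ŷ = 26 + 2·5 = 36; r = 34 − 36 = -2
x=12: ŷ = 26 + 2·12 = 50; r = 53 − 50 = 3
x=17: ŷ = 26 + 2·17 = 60; r = 59 − 60 = -1
x=21: ŷ = 26 + 2·21 = 68; r = 69.5 − 68 = 1.5
x=38: ŷ = 26 + 2·38 = 102; r = 99.5 − 102 = -2.5
x=44: ŷ = 26 + 2·44 = 114; r = 114.5 − 114 = 0.5
x=65: ŷ = 26 + 2·65 = 156; r = 156.5 − 156 = 0.5
SSE = 4 + 9 + 1 + 2.25 + 6.25 + 0.25 + 0.25 = 23
s = √(23/5) = √4.6 ≈ 2.1448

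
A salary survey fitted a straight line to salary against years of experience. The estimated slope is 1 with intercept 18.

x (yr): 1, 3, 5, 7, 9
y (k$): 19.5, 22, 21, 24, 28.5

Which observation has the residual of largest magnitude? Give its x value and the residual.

x = 5, e = -2

x=1: ŷ = 18 + 1 = 19; e = 19.5 − 19 = 0.5
x=3: ŷ = 18 + 3 = 21; e = 22 − 21 = 1
x=5: ŷ = 18 + 5 = 23; e = 21 − 23 = -2
x=7: ŷ = 18 + 7 = 25; e = 24 − 25 = -1
x=9: ŷ = 18 + 9 = 27; e = 28.5 − 27 = 1.5
Largest |e| is 2 at x = 5, residual -2.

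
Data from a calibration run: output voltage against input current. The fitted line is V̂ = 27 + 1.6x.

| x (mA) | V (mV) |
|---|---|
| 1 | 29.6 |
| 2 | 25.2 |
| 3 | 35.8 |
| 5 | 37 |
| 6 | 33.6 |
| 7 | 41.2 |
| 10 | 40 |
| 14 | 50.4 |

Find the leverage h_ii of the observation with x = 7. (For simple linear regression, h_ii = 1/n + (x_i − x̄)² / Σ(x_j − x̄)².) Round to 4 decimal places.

h = 0.1326

x̄ = (1 + 2 + 3 + 5 + 6 + 7 + 10 + 14)/8 = 6
Σ(x − x̄)² = 25 + 16 + 9 + 1 + 0 + 1 + 16 + 64 = 132
h = 1/8 + (1)²/132 = 0.125 + 0.00757576 = 0.1326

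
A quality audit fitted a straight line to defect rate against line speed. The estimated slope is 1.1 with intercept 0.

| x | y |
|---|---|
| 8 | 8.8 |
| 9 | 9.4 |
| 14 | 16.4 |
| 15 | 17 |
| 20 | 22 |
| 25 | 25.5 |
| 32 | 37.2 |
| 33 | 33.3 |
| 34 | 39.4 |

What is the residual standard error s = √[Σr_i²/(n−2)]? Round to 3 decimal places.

x=8: ŷ = 1.1·8 = 8.8; r = 8.8 − 8.8 = 0
x=9: ŷ = 1.1·9 = 9.9; r = 9.4 − 9.9 = -0.5
x=14: ŷ = 1.1·14 = 15.4; r = 16.4 − 15.4 = 1
x=15: ŷ = 1.1·15 = 16.5; r = 17 − 16.5 = 0.5
x=20: ŷ = 1.1·20 = 22; r = 22 − 22 = 0
x=25: ŷ = 1.1·25 = 27.5; r = 25.5 − 27.5 = -2
x=32: ŷ = 1.1·32 = 35.2; r = 37.2 − 35.2 = 2
x=33: ŷ = 1.1·33 = 36.3; r = 33.3 − 36.3 = -3
x=34: ŷ = 1.1·34 = 37.4; r = 39.4 − 37.4 = 2
SSE = 0 + 0.25 + 1 + 0.25 + 0 + 4 + 4 + 9 + 4 = 22.5
s = √(22.5/7) = √3.21429 ≈ 1.793

s = 1.793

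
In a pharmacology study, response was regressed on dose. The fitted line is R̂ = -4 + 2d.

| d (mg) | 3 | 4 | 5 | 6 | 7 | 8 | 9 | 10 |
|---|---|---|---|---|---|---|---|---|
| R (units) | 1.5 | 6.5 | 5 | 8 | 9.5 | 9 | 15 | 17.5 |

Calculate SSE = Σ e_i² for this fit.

d=3: R̂ = -4 + 2·3 = 2; e = 1.5 − 2 = -0.5
d=4: R̂ = -4 + 2·4 = 4; e = 6.5 − 4 = 2.5
d=5: R̂ = -4 + 2·5 = 6; e = 5 − 6 = -1
d=6: R̂ = -4 + 2·6 = 8; e = 8 − 8 = 0
d=7: R̂ = -4 + 2·7 = 10; e = 9.5 − 10 = -0.5
d=8: R̂ = -4 + 2·8 = 12; e = 9 − 12 = -3
d=9: R̂ = -4 + 2·9 = 14; e = 15 − 14 = 1
d=10: R̂ = -4 + 2·10 = 16; e = 17.5 − 16 = 1.5
SSE = 0.25 + 6.25 + 1 + 0 + 0.25 + 9 + 1 + 2.25 = 20

SSE = 20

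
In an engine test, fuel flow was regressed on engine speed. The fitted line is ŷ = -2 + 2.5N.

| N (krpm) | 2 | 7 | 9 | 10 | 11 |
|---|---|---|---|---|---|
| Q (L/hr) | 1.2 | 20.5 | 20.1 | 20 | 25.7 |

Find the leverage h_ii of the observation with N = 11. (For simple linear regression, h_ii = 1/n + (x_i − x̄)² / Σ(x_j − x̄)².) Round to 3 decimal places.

N̄ = (2 + 7 + 9 + 10 + 11)/5 = 7.8
Σ(N − N̄)² = 33.64 + 0.64 + 1.44 + 4.84 + 10.24 = 50.8
h = 1/5 + (3.2)²/50.8 = 0.2 + 0.201575 = 0.402

h = 0.402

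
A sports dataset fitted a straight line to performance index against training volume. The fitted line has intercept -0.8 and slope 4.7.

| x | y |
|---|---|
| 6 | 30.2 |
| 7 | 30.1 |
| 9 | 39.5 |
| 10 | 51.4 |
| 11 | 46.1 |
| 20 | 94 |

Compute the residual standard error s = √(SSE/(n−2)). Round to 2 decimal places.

s = 4.08

x=6: ŷ = -0.8 + 4.7·6 = 27.4; e = 30.2 − 27.4 = 2.8
x=7: ŷ = -0.8 + 4.7·7 = 32.1; e = 30.1 − 32.1 = -2
x=9: ŷ = -0.8 + 4.7·9 = 41.5; e = 39.5 − 41.5 = -2
x=10: ŷ = -0.8 + 4.7·10 = 46.2; e = 51.4 − 46.2 = 5.2
x=11: ŷ = -0.8 + 4.7·11 = 50.9; e = 46.1 − 50.9 = -4.8
x=20: ŷ = -0.8 + 4.7·20 = 93.2; e = 94 − 93.2 = 0.8
SSE = 7.84 + 4 + 4 + 27.04 + 23.04 + 0.64 = 66.56
s = √(66.56/4) = √16.64 ≈ 4.08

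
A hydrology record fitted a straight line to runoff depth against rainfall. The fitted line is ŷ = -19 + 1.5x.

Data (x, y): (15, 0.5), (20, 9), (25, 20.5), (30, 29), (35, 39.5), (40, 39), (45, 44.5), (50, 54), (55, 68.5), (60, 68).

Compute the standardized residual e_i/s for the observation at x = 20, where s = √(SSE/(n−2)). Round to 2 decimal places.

x=15: ŷ = -19 + 1.5·15 = 3.5; e = 0.5 − 3.5 = -3
x=20: ŷ = -19 + 1.5·20 = 11; e = 9 − 11 = -2
x=25: ŷ = -19 + 1.5·25 = 18.5; e = 20.5 − 18.5 = 2
x=30: ŷ = -19 + 1.5·30 = 26; e = 29 − 26 = 3
x=35: ŷ = -19 + 1.5·35 = 33.5; e = 39.5 − 33.5 = 6
x=40: ŷ = -19 + 1.5·40 = 41; e = 39 − 41 = -2
x=45: ŷ = -19 + 1.5·45 = 48.5; e = 44.5 − 48.5 = -4
x=50: ŷ = -19 + 1.5·50 = 56; e = 54 − 56 = -2
x=55: ŷ = -19 + 1.5·55 = 63.5; e = 68.5 − 63.5 = 5
x=60: ŷ = -19 + 1.5·60 = 71; e = 68 − 71 = -3
SSE = 9 + 4 + 4 + 9 + 36 + 4 + 16 + 4 + 25 + 9 = 120
s = √(120/8) = 3.87298
e/s = -2 / 3.87298 = -0.52

-0.52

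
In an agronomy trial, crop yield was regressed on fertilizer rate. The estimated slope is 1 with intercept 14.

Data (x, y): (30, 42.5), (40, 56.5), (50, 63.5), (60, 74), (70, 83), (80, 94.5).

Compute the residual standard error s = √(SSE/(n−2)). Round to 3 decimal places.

s = 1.581

x=30: ŷ = 14 + 30 = 44; e = 42.5 − 44 = -1.5
x=40: ŷ = 14 + 40 = 54; e = 56.5 − 54 = 2.5
x=50: ŷ = 14 + 50 = 64; e = 63.5 − 64 = -0.5
x=60: ŷ = 14 + 60 = 74; e = 74 − 74 = 0
x=70: ŷ = 14 + 70 = 84; e = 83 − 84 = -1
x=80: ŷ = 14 + 80 = 94; e = 94.5 − 94 = 0.5
SSE = 2.25 + 6.25 + 0.25 + 0 + 1 + 0.25 = 10
s = √(10/4) = √2.5 ≈ 1.581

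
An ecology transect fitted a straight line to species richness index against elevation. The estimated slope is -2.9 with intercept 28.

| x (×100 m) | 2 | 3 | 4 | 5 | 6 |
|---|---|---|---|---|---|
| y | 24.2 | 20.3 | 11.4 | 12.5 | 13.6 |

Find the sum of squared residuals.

x=2: ŷ = 28 − 2.9·2 = 22.2; r = 24.2 − 22.2 = 2
x=3: ŷ = 28 − 2.9·3 = 19.3; r = 20.3 − 19.3 = 1
x=4: ŷ = 28 − 2.9·4 = 16.4; r = 11.4 − 16.4 = -5
x=5: ŷ = 28 − 2.9·5 = 13.5; r = 12.5 − 13.5 = -1
x=6: ŷ = 28 − 2.9·6 = 10.6; r = 13.6 − 10.6 = 3
SSE = 4 + 1 + 25 + 1 + 9 = 40

SSE = 40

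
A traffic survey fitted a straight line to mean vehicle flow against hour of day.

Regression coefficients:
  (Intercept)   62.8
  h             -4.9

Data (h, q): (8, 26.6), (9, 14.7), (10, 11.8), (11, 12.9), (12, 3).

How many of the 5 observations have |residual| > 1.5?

4

h=8: ŷ = 62.8 − 4.9·8 = 23.6; r = 26.6 − 23.6 = 3
h=9: ŷ = 62.8 − 4.9·9 = 18.7; r = 14.7 − 18.7 = -4
h=10: ŷ = 62.8 − 4.9·10 = 13.8; r = 11.8 − 13.8 = -2
h=11: ŷ = 62.8 − 4.9·11 = 8.9; r = 12.9 − 8.9 = 4
h=12: ŷ = 62.8 − 4.9·12 = 4; r = 3 − 4 = -1
|r| > 1.5: h=8 (|r|=3), h=9 (|r|=4), h=10 (|r|=2), h=11 (|r|=4) → 4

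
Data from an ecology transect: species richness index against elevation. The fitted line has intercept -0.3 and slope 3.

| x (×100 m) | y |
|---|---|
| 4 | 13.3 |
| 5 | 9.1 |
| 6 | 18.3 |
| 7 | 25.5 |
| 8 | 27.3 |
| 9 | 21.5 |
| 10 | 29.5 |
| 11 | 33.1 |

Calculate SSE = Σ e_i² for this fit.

SSE = 97.52

x=4: ŷ = -0.3 + 3·4 = 11.7; e = 13.3 − 11.7 = 1.6
x=5: ŷ = -0.3 + 3·5 = 14.7; e = 9.1 − 14.7 = -5.6
x=6: ŷ = -0.3 + 3·6 = 17.7; e = 18.3 − 17.7 = 0.6
x=7: ŷ = -0.3 + 3·7 = 20.7; e = 25.5 − 20.7 = 4.8
x=8: ŷ = -0.3 + 3·8 = 23.7; e = 27.3 − 23.7 = 3.6
x=9: ŷ = -0.3 + 3·9 = 26.7; e = 21.5 − 26.7 = -5.2
x=10: ŷ = -0.3 + 3·10 = 29.7; e = 29.5 − 29.7 = -0.2
x=11: ŷ = -0.3 + 3·11 = 32.7; e = 33.1 − 32.7 = 0.4
SSE = 2.56 + 31.36 + 0.36 + 23.04 + 12.96 + 27.04 + 0.04 + 0.16 = 97.52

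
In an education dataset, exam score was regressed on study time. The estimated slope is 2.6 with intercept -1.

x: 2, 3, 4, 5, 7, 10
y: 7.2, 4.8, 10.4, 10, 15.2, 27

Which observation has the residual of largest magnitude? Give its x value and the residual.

x=2: ŷ = -1 + 2.6·2 = 4.2; e = 7.2 − 4.2 = 3
x=3: ŷ = -1 + 2.6·3 = 6.8; e = 4.8 − 6.8 = -2
x=4: ŷ = -1 + 2.6·4 = 9.4; e = 10.4 − 9.4 = 1
x=5: ŷ = -1 + 2.6·5 = 12; e = 10 − 12 = -2
x=7: ŷ = -1 + 2.6·7 = 17.2; e = 15.2 − 17.2 = -2
x=10: ŷ = -1 + 2.6·10 = 25; e = 27 − 25 = 2
Largest |e| is 3 at x = 2, residual 3.

x = 2, e = 3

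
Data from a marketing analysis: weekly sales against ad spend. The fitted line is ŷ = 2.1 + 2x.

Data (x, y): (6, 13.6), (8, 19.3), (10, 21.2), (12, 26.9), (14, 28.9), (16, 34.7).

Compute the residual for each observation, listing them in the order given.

x=6: ŷ = 2.1 + 2·6 = 14.1; e = 13.6 − 14.1 = -0.5
x=8: ŷ = 2.1 + 2·8 = 18.1; e = 19.3 − 18.1 = 1.2
x=10: ŷ = 2.1 + 2·10 = 22.1; e = 21.2 − 22.1 = -0.9
x=12: ŷ = 2.1 + 2·12 = 26.1; e = 26.9 − 26.1 = 0.8
x=14: ŷ = 2.1 + 2·14 = 30.1; e = 28.9 − 30.1 = -1.2
x=16: ŷ = 2.1 + 2·16 = 34.1; e = 34.7 − 34.1 = 0.6

-0.5, 1.2, -0.9, 0.8, -1.2, 0.6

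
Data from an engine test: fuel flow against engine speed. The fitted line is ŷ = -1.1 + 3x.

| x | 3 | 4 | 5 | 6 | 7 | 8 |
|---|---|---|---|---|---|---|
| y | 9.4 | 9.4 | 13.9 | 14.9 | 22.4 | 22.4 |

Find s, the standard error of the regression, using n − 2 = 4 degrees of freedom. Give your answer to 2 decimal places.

x=3: ŷ = -1.1 + 3·3 = 7.9; r = 9.4 − 7.9 = 1.5
x=4: ŷ = -1.1 + 3·4 = 10.9; r = 9.4 − 10.9 = -1.5
x=5: ŷ = -1.1 + 3·5 = 13.9; r = 13.9 − 13.9 = 0
x=6: ŷ = -1.1 + 3·6 = 16.9; r = 14.9 − 16.9 = -2
x=7: ŷ = -1.1 + 3·7 = 19.9; r = 22.4 − 19.9 = 2.5
x=8: ŷ = -1.1 + 3·8 = 22.9; r = 22.4 − 22.9 = -0.5
SSE = 2.25 + 2.25 + 0 + 4 + 6.25 + 0.25 = 15
s = √(15/4) = √3.75 ≈ 1.94

s = 1.94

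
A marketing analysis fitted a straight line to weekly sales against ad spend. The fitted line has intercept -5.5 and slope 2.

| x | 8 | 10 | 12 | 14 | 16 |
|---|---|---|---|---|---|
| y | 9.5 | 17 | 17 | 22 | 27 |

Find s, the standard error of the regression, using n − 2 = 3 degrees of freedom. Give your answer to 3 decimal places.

x=8: ŷ = -5.5 + 2·8 = 10.5; r = 9.5 − 10.5 = -1
x=10: ŷ = -5.5 + 2·10 = 14.5; r = 17 − 14.5 = 2.5
x=12: ŷ = -5.5 + 2·12 = 18.5; r = 17 − 18.5 = -1.5
x=14: ŷ = -5.5 + 2·14 = 22.5; r = 22 − 22.5 = -0.5
x=16: ŷ = -5.5 + 2·16 = 26.5; r = 27 − 26.5 = 0.5
SSE = 1 + 6.25 + 2.25 + 0.25 + 0.25 = 10
s = √(10/3) = √3.33333 ≈ 1.826

s = 1.826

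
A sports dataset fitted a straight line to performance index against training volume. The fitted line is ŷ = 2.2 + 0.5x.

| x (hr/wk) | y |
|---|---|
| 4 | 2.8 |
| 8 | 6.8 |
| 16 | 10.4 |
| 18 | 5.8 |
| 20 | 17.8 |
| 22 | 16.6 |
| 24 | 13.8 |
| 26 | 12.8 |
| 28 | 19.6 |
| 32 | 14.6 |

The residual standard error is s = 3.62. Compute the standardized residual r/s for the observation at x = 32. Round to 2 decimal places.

-0.99

ŷ = 2.2 + 0.5·32 = 18.2
r = 14.6 − 18.2 = -3.6
r/s = -3.6 / 3.62 = -0.99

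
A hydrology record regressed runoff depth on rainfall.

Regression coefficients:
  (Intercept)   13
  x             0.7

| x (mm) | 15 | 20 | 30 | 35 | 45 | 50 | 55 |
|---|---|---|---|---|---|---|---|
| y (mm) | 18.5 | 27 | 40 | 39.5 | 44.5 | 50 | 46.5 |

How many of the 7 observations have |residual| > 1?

x=15: ŷ = 13 + 0.7·15 = 23.5; e = 18.5 − 23.5 = -5
x=20: ŷ = 13 + 0.7·20 = 27; e = 27 − 27 = 0
x=30: ŷ = 13 + 0.7·30 = 34; e = 40 − 34 = 6
x=35: ŷ = 13 + 0.7·35 = 37.5; e = 39.5 − 37.5 = 2
x=45: ŷ = 13 + 0.7·45 = 44.5; e = 44.5 − 44.5 = 0
x=50: ŷ = 13 + 0.7·50 = 48; e = 50 − 48 = 2
x=55: ŷ = 13 + 0.7·55 = 51.5; e = 46.5 − 51.5 = -5
|e| > 1: x=15 (|e|=5), x=30 (|e|=6), x=35 (|e|=2), x=50 (|e|=2), x=55 (|e|=5) → 5

5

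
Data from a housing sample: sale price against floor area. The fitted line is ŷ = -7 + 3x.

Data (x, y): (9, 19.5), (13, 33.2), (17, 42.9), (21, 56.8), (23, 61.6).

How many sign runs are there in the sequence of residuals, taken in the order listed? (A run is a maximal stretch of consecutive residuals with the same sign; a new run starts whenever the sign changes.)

x=9: ŷ = -7 + 3·9 = 20; r = 19.5 − 20 = -0.5
x=13: ŷ = -7 + 3·13 = 32; r = 33.2 − 32 = 1.2
x=17: ŷ = -7 + 3·17 = 44; r = 42.9 − 44 = -1.1
x=21: ŷ = -7 + 3·21 = 56; r = 56.8 − 56 = 0.8
x=23: ŷ = -7 + 3·23 = 62; r = 61.6 − 62 = -0.4
Signs: − + − + −
Runs: −×1, +×1, −×1, +×1, −×1 → 5

5 runs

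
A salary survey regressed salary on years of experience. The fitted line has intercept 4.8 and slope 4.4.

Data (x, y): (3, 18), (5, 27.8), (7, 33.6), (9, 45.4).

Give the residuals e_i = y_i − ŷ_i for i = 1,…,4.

0, 1, -2, 1

x=3: ŷ = 4.8 + 4.4·3 = 18; e = 18 − 18 = 0
x=5: ŷ = 4.8 + 4.4·5 = 26.8; e = 27.8 − 26.8 = 1
x=7: ŷ = 4.8 + 4.4·7 = 35.6; e = 33.6 − 35.6 = -2
x=9: ŷ = 4.8 + 4.4·9 = 44.4; e = 45.4 − 44.4 = 1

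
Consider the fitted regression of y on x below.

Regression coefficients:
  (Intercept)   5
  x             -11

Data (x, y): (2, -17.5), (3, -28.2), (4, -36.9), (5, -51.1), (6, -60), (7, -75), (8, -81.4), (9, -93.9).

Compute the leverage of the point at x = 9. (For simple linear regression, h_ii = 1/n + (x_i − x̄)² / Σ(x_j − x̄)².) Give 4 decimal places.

h = 0.4167

x̄ = (2 + 3 + 4 + 5 + 6 + 7 + 8 + 9)/8 = 5.5
Σ(x − x̄)² = 12.25 + 6.25 + 2.25 + 0.25 + 0.25 + 2.25 + 6.25 + 12.25 = 42
h = 1/8 + (3.5)²/42 = 0.125 + 0.291667 = 0.4167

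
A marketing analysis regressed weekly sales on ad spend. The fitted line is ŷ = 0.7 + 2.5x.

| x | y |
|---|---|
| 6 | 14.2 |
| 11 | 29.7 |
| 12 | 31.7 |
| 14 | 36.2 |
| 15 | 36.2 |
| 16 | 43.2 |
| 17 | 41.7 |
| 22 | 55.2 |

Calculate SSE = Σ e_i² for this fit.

x=6: ŷ = 0.7 + 2.5·6 = 15.7; e = 14.2 − 15.7 = -1.5
x=11: ŷ = 0.7 + 2.5·11 = 28.2; e = 29.7 − 28.2 = 1.5
x=12: ŷ = 0.7 + 2.5·12 = 30.7; e = 31.7 − 30.7 = 1
x=14: ŷ = 0.7 + 2.5·14 = 35.7; e = 36.2 − 35.7 = 0.5
x=15: ŷ = 0.7 + 2.5·15 = 38.2; e = 36.2 − 38.2 = -2
x=16: ŷ = 0.7 + 2.5·16 = 40.7; e = 43.2 − 40.7 = 2.5
x=17: ŷ = 0.7 + 2.5·17 = 43.2; e = 41.7 − 43.2 = -1.5
x=22: ŷ = 0.7 + 2.5·22 = 55.7; e = 55.2 − 55.7 = -0.5
SSE = 2.25 + 2.25 + 1 + 0.25 + 4 + 6.25 + 2.25 + 0.25 = 18.5

SSE = 18.5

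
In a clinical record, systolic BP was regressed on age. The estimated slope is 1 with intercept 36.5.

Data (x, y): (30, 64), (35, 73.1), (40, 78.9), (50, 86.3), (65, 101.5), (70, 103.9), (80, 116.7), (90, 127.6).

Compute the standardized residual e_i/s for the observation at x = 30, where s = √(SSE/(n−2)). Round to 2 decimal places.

x=30: ŷ = 36.5 + 30 = 66.5; e = 64 − 66.5 = -2.5
x=35: ŷ = 36.5 + 35 = 71.5; e = 73.1 − 71.5 = 1.6
x=40: ŷ = 36.5 + 40 = 76.5; e = 78.9 − 76.5 = 2.4
x=50: ŷ = 36.5 + 50 = 86.5; e = 86.3 − 86.5 = -0.2
x=65: ŷ = 36.5 + 65 = 101.5; e = 101.5 − 101.5 = 0
x=70: ŷ = 36.5 + 70 = 106.5; e = 103.9 − 106.5 = -2.6
x=80: ŷ = 36.5 + 80 = 116.5; e = 116.7 − 116.5 = 0.2
x=90: ŷ = 36.5 + 90 = 126.5; e = 127.6 − 126.5 = 1.1
SSE = 6.25 + 2.56 + 5.76 + 0.04 + 0 + 6.76 + 0.04 + 1.21 = 22.62
s = √(22.62/6) = 1.94165
e/s = -2.5 / 1.94165 = -1.29

-1.29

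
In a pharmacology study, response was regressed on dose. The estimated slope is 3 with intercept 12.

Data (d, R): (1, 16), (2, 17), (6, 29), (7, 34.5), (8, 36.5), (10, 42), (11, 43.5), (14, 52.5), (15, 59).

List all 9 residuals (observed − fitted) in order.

1, -1, -1, 1.5, 0.5, 0, -1.5, -1.5, 2

d=1: R̂ = 12 + 3·1 = 15; e = 16 − 15 = 1
d=2: R̂ = 12 + 3·2 = 18; e = 17 − 18 = -1
d=6: R̂ = 12 + 3·6 = 30; e = 29 − 30 = -1
d=7: R̂ = 12 + 3·7 = 33; e = 34.5 − 33 = 1.5
d=8: R̂ = 12 + 3·8 = 36; e = 36.5 − 36 = 0.5
d=10: R̂ = 12 + 3·10 = 42; e = 42 − 42 = 0
d=11: R̂ = 12 + 3·11 = 45; e = 43.5 − 45 = -1.5
d=14: R̂ = 12 + 3·14 = 54; e = 52.5 − 54 = -1.5
d=15: R̂ = 12 + 3·15 = 57; e = 59 − 57 = 2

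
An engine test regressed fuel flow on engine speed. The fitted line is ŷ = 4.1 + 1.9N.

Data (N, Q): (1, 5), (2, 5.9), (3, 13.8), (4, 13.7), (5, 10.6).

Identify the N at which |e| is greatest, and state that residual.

N = 3, e = 4

N=1: ŷ = 4.1 + 1.9·1 = 6; e = 5 − 6 = -1
N=2: ŷ = 4.1 + 1.9·2 = 7.9; e = 5.9 − 7.9 = -2
N=3: ŷ = 4.1 + 1.9·3 = 9.8; e = 13.8 − 9.8 = 4
N=4: ŷ = 4.1 + 1.9·4 = 11.7; e = 13.7 − 11.7 = 2
N=5: ŷ = 4.1 + 1.9·5 = 13.6; e = 10.6 − 13.6 = -3
Largest |e| is 4 at N = 3, residual 4.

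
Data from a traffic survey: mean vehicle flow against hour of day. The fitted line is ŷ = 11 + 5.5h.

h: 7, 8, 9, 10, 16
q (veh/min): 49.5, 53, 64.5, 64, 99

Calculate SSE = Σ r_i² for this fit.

h=7: ŷ = 11 + 5.5·7 = 49.5; r = 49.5 − 49.5 = 0
h=8: ŷ = 11 + 5.5·8 = 55; r = 53 − 55 = -2
h=9: ŷ = 11 + 5.5·9 = 60.5; r = 64.5 − 60.5 = 4
h=10: ŷ = 11 + 5.5·10 = 66; r = 64 − 66 = -2
h=16: ŷ = 11 + 5.5·16 = 99; r = 99 − 99 = 0
SSE = 0 + 4 + 16 + 4 + 0 = 24

SSE = 24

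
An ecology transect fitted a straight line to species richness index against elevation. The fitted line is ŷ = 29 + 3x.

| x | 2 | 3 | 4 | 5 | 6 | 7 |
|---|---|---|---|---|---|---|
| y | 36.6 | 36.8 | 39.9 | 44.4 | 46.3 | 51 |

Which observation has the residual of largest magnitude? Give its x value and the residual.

x = 2, e = 1.6

x=2: ŷ = 29 + 3·2 = 35; e = 36.6 − 35 = 1.6
x=3: ŷ = 29 + 3·3 = 38; e = 36.8 − 38 = -1.2
x=4: ŷ = 29 + 3·4 = 41; e = 39.9 − 41 = -1.1
x=5: ŷ = 29 + 3·5 = 44; e = 44.4 − 44 = 0.4
x=6: ŷ = 29 + 3·6 = 47; e = 46.3 − 47 = -0.7
x=7: ŷ = 29 + 3·7 = 50; e = 51 − 50 = 1
Largest |e| is 1.6 at x = 2, residual 1.6.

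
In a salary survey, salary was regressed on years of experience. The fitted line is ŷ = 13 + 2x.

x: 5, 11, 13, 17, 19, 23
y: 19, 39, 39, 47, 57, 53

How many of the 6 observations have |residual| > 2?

x=5: ŷ = 13 + 2·5 = 23; r = 19 − 23 = -4
x=11: ŷ = 13 + 2·11 = 35; r = 39 − 35 = 4
x=13: ŷ = 13 + 2·13 = 39; r = 39 − 39 = 0
x=17: ŷ = 13 + 2·17 = 47; r = 47 − 47 = 0
x=19: ŷ = 13 + 2·19 = 51; r = 57 − 51 = 6
x=23: ŷ = 13 + 2·23 = 59; r = 53 − 59 = -6
|r| > 2: x=5 (|r|=4), x=11 (|r|=4), x=19 (|r|=6), x=23 (|r|=6) → 4

4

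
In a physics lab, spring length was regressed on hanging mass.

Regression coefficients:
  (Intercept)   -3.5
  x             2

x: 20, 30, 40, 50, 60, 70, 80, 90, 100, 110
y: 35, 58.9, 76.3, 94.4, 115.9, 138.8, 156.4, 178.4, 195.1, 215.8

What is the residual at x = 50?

ŷ = -3.5 + 2·50 = 96.5
e = 94.4 − 96.5 = -2.1

e = -2.1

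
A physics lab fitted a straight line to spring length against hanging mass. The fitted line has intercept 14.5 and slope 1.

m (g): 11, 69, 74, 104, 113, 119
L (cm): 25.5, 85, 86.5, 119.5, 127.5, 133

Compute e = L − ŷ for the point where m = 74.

ŷ = 14.5 + 74 = 88.5
e = 86.5 − 88.5 = -2

e = -2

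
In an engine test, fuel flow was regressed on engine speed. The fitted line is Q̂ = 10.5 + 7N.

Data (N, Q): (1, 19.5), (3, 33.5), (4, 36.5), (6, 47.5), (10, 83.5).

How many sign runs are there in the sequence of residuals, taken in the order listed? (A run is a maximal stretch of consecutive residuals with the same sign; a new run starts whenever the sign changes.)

N=1: Q̂ = 10.5 + 7·1 = 17.5; r = 19.5 − 17.5 = 2
N=3: Q̂ = 10.5 + 7·3 = 31.5; r = 33.5 − 31.5 = 2
N=4: Q̂ = 10.5 + 7·4 = 38.5; r = 36.5 − 38.5 = -2
N=6: Q̂ = 10.5 + 7·6 = 52.5; r = 47.5 − 52.5 = -5
N=10: Q̂ = 10.5 + 7·10 = 80.5; r = 83.5 − 80.5 = 3
Signs: + + − − +
Runs: +×2, −×2, +×1 → 3

3 runs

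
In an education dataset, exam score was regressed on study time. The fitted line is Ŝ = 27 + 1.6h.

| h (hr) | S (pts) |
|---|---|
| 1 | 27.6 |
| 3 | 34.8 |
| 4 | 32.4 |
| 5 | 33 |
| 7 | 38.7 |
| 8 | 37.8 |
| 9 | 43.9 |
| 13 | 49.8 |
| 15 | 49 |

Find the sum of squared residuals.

SSE = 33.5

h=1: Ŝ = 27 + 1.6·1 = 28.6; e = 27.6 − 28.6 = -1
h=3: Ŝ = 27 + 1.6·3 = 31.8; e = 34.8 − 31.8 = 3
h=4: Ŝ = 27 + 1.6·4 = 33.4; e = 32.4 − 33.4 = -1
h=5: Ŝ = 27 + 1.6·5 = 35; e = 33 − 35 = -2
h=7: Ŝ = 27 + 1.6·7 = 38.2; e = 38.7 − 38.2 = 0.5
h=8: Ŝ = 27 + 1.6·8 = 39.8; e = 37.8 − 39.8 = -2
h=9: Ŝ = 27 + 1.6·9 = 41.4; e = 43.9 − 41.4 = 2.5
h=13: Ŝ = 27 + 1.6·13 = 47.8; e = 49.8 − 47.8 = 2
h=15: Ŝ = 27 + 1.6·15 = 51; e = 49 − 51 = -2
SSE = 1 + 9 + 1 + 4 + 0.25 + 4 + 6.25 + 4 + 4 = 33.5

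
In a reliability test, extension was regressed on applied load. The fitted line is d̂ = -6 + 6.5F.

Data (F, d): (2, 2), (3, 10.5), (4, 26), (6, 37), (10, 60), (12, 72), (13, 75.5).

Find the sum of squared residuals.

F=2: d̂ = -6 + 6.5·2 = 7; e = 2 − 7 = -5
F=3: d̂ = -6 + 6.5·3 = 13.5; e = 10.5 − 13.5 = -3
F=4: d̂ = -6 + 6.5·4 = 20; e = 26 − 20 = 6
F=6: d̂ = -6 + 6.5·6 = 33; e = 37 − 33 = 4
F=10: d̂ = -6 + 6.5·10 = 59; e = 60 − 59 = 1
F=12: d̂ = -6 + 6.5·12 = 72; e = 72 − 72 = 0
F=13: d̂ = -6 + 6.5·13 = 78.5; e = 75.5 − 78.5 = -3
SSE = 25 + 9 + 36 + 16 + 1 + 0 + 9 = 96

SSE = 96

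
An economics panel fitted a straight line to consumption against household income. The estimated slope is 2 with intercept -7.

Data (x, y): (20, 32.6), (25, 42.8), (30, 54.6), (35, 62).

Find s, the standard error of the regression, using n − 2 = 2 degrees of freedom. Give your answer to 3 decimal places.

s = 1.371

x=20: ŷ = -7 + 2·20 = 33; e = 32.6 − 33 = -0.4
x=25: ŷ = -7 + 2·25 = 43; e = 42.8 − 43 = -0.2
x=30: ŷ = -7 + 2·30 = 53; e = 54.6 − 53 = 1.6
x=35: ŷ = -7 + 2·35 = 63; e = 62 − 63 = -1
SSE = 0.16 + 0.04 + 2.56 + 1 = 3.76
s = √(3.76/2) = √1.88 ≈ 1.371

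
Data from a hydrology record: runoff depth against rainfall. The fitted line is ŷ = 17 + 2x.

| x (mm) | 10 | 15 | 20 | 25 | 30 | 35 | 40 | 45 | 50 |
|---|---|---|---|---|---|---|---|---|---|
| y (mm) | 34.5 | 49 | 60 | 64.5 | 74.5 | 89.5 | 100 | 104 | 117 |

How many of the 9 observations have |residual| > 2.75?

3

x=10: ŷ = 17 + 2·10 = 37; e = 34.5 − 37 = -2.5
x=15: ŷ = 17 + 2·15 = 47; e = 49 − 47 = 2
x=20: ŷ = 17 + 2·20 = 57; e = 60 − 57 = 3
x=25: ŷ = 17 + 2·25 = 67; e = 64.5 − 67 = -2.5
x=30: ŷ = 17 + 2·30 = 77; e = 74.5 − 77 = -2.5
x=35: ŷ = 17 + 2·35 = 87; e = 89.5 − 87 = 2.5
x=40: ŷ = 17 + 2·40 = 97; e = 100 − 97 = 3
x=45: ŷ = 17 + 2·45 = 107; e = 104 − 107 = -3
x=50: ŷ = 17 + 2·50 = 117; e = 117 − 117 = 0
|e| > 2.75: x=20 (|e|=3), x=40 (|e|=3), x=45 (|e|=3) → 3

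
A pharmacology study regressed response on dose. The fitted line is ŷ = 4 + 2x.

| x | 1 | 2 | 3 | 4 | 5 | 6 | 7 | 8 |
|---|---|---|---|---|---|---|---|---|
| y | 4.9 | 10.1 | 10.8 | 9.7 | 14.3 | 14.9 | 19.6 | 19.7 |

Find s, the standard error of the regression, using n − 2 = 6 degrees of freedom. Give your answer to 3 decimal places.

s = 1.607

x=1: ŷ = 4 + 2·1 = 6; r = 4.9 − 6 = -1.1
x=2: ŷ = 4 + 2·2 = 8; r = 10.1 − 8 = 2.1
x=3: ŷ = 4 + 2·3 = 10; r = 10.8 − 10 = 0.8
x=4: ŷ = 4 + 2·4 = 12; r = 9.7 − 12 = -2.3
x=5: ŷ = 4 + 2·5 = 14; r = 14.3 − 14 = 0.3
x=6: ŷ = 4 + 2·6 = 16; r = 14.9 − 16 = -1.1
x=7: ŷ = 4 + 2·7 = 18; r = 19.6 − 18 = 1.6
x=8: ŷ = 4 + 2·8 = 20; r = 19.7 − 20 = -0.3
SSE = 1.21 + 4.41 + 0.64 + 5.29 + 0.09 + 1.21 + 2.56 + 0.09 = 15.5
s = √(15.5/6) = √2.58333 ≈ 1.607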